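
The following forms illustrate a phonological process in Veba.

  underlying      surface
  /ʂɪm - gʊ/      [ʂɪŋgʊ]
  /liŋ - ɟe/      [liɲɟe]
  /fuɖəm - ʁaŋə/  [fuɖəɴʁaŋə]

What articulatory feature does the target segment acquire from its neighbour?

place

Underlying /m/ is realised as [ŋ] next to /g/; /g/ itself does not change.
/m/ is bilabial while /g/ is velar; the output [ŋ] is velar, matching the trigger — so the feature that spreads is place.
The other alternating forms pattern the same way: /ŋ/ → [ɲ] before /ɟ/ (velar → palatal, matching palatal); /m/ → [ɴ] before /ʁ/ (bilabial → uvular, matching uvular) — only place changes, and always toward the following segment.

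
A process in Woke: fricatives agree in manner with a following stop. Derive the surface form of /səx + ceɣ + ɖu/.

The rule targets /x/ (voiceless velar fricative), which sits before the trigger /c/ (stop).
A voiceless velar stop is [k], so the surface segment is [k].
The same rule applies at the second boundary: /ɣ/ → [g] next to /ɖ/.

[səkcegɖu]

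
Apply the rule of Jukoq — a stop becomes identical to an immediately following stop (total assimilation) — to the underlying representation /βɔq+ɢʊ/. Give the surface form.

/q/ is the segment targeted by the rule; it sits immediately before /ɢ/, so it assimilates completely and surfaces as [ɢ].

[βɔɢɢʊ]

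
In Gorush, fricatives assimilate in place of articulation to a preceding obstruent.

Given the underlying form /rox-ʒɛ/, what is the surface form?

The rule targets /ʒ/ (voiced postalveolar fricative), which sits after the trigger /x/ (velar).
The voiced velar fricative is [ɣ], so /ʒ/ → [ɣ].

[roxɣɛ]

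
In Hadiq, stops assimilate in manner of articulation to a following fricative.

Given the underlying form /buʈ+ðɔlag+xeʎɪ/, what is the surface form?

[buʂðɔlaɣxeʎɪ]

/ʈ/ is a voiceless retroflex stop. The following trigger /ð/ is a fricative, so /ʈ/ must become a fricative as well.
A voiceless retroflex fricative is [ʂ], so the surface segment is [ʂ].
At the second juncture, /g/ likewise becomes [ɣ] adjacent to /x/.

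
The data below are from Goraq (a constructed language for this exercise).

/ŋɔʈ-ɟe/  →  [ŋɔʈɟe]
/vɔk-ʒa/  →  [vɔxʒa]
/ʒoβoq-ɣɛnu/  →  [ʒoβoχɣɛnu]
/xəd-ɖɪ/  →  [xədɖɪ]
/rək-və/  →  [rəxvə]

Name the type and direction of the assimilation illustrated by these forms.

regressive manner assimilation

The segment that alternates is /k/, which surfaces as [x] when adjacent to /ʒ/.
/k/ is a stop while /ʒ/ is a fricative; the output [x] is a fricative, matching the trigger — so the feature that spreads is manner.
Place and voice are unchanged, so the assimilation is partial, not total.
The same holds elsewhere in the data: /q/ → [χ] before /ɣ/ (stop → fricative, matching a fricative); /k/ → [x] before /v/ (stop → fricative, matching a fricative) — only manner changes, and always toward the following segment.
No alternation appears in [ŋɔʈɟe], [xədɖɪ]: there the adjacent consonants already agree in manner (/ʈ/ and /ɟ/ are both stops; /d/ and /ɖ/ are both stops), so these forms are consistent with the same rule.
Since the segment that changes precedes the conditioning segment, the assimilation is regressive.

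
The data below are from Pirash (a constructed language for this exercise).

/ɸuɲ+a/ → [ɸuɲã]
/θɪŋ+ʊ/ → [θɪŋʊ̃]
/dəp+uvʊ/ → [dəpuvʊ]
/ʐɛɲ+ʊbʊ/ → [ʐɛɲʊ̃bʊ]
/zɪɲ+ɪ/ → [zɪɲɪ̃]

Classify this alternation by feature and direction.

The vowel /a/ surfaces as nasalised [ã] next to the preceding nasal /ɲ/ — it has acquired the [+nasal] feature of its neighbour.
The other forms show the same pattern: /ʊ/ → [ʊ̃] after /ŋ/; /ʊ/ → [ʊ̃] after /ɲ/; /ɪ/ → [ɪ̃] after /ɲ/ — each time a vowel is nasalised next to a preceding nasal.
No change occurs in [dəpuvʊ] because the vowel at the boundary is adjacent to an oral consonant, not a nasal (/u/ next to /p/).
Because the conditioning nasal is to the left of the vowel that changes, the process is progressive (perseverative).

progressive nasality assimilation (vowel nasalisation)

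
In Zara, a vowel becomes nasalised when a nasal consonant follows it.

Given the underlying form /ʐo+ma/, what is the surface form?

/o/ sits next to the nasal /m/ and is therefore nasalised to [õ].

[ʐõma]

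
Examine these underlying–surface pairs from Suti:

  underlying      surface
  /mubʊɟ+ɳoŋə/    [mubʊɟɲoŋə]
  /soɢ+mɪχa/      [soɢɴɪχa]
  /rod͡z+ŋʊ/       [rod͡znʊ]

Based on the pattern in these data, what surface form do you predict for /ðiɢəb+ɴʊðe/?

The data show progressive place assimilation: /ɳ/ → [ɲ] after /ɟ/; /m/ → [ɴ] after /ɢ/; /ŋ/ → [n] after /d͡z/. In each pair only place changes, matching the preceding consonant, while manner and voice stay constant.
/ɴ/ is a voiced uvular nasal. The preceding trigger /b/ is bilabial, so /ɴ/ must become bilabial as well.
A voiced bilabial nasal is [m], so the surface segment is [m].

[ðiɢəbmʊðe]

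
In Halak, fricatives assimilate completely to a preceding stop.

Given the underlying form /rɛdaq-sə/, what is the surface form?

/s/ is the segment targeted by the rule; it sits immediately after /q/, so it assimilates completely and surfaces as [q].

[rɛdaqqə]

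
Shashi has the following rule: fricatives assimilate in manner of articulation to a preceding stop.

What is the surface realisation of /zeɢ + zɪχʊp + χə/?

The rule targets /z/ (voiced alveolar fricative), which sits after the trigger /ɢ/ (stop).
Changing only its manner to stop gives [d] — the voiced alveolar stop.
At the second juncture, /χ/ likewise becomes [q] adjacent to /p/.

[zeɢdɪχʊpqə]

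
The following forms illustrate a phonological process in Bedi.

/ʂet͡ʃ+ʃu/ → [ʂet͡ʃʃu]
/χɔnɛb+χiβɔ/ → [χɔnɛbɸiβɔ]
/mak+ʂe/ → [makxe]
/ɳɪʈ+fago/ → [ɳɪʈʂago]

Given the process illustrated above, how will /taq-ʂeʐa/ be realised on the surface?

[taqχeʐa]

The data show progressive place assimilation: /χ/ → [ɸ] after /b/; /ʂ/ → [x] after /k/; /f/ → [ʂ] after /ʈ/. In each pair only place changes, matching the preceding consonant, while manner and voice stay constant.
Nothing changes in [ʂet͡ʃʃu]: there the adjacent consonants already agree in place (/ʃ/ and /t͡ʃ/ are both postalveolar), so this form is consistent with the same rule.
/ʂ/ is a voiceless retroflex fricative. The preceding trigger /q/ is uvular, so /ʂ/ must become uvular as well.
The voiceless uvular fricative is [χ], so /ʂ/ → [χ].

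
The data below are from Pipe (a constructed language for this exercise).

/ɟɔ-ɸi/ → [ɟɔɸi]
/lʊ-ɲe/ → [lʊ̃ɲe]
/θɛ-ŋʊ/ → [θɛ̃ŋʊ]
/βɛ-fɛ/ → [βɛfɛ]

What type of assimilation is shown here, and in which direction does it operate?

regressive nasality assimilation (vowel nasalisation)

The vowel /ʊ/ surfaces as nasalised [ʊ̃] next to the following nasal /ɲ/ — it has acquired the [+nasal] feature of its neighbour.
Likewise in the remaining data: /ɛ/ → [ɛ̃] before /ŋ/ — each time a vowel is nasalised next to a following nasal.
No change occurs in [ɟɔɸi], [βɛfɛ] because the vowel at the boundary is adjacent to an oral consonant, not a nasal (/ɔ/ next to /ɸ/; /ɛ/ next to /f/).
Because the conditioning nasal is to the right of the vowel that changes, the process is regressive (anticipatory).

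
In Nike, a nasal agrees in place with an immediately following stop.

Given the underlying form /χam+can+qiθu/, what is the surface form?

The rule targets /m/ (voiced bilabial nasal), which sits before the trigger /c/ (palatal).
Changing only its place to palatal gives [ɲ] — the voiced palatal nasal.
At the second juncture, /n/ likewise becomes [ɴ] adjacent to /q/.

[χaɲcaɴqiθu]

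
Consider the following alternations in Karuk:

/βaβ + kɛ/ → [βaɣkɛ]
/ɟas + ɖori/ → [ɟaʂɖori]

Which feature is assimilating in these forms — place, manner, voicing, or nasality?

place

Underlying /β/ is realised as [ɣ] next to /k/; /k/ itself does not change.
/β/ is bilabial while /k/ is velar; the output [ɣ] is velar, matching the trigger — so the feature that spreads is place.
Checking the remaining alternation: /s/ → [ʂ] before /ɖ/ (alveolar → retroflex, matching retroflex) — only place changes, and always toward the following segment.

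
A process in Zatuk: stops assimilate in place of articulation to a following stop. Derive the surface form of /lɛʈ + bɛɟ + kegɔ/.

/ʈ/ is a voiceless retroflex stop. The following trigger /b/ is bilabial, so /ʈ/ must become bilabial as well.
A voiceless bilabial stop is [p], so the surface segment is [p].
At the second juncture, /ɟ/ likewise becomes [g] adjacent to /k/.

[lɛpbɛgkegɔ]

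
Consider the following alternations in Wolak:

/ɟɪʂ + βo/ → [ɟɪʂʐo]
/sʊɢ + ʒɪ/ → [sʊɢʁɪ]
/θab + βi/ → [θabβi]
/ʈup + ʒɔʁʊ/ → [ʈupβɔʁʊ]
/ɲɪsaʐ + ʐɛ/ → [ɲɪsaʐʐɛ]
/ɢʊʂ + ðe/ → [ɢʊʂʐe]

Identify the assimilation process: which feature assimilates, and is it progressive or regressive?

The segment that alternates is /β/, which surfaces as [ʐ] when adjacent to /ʂ/.
/β/ is bilabial while /ʂ/ is retroflex; the output [ʐ] is retroflex, matching the trigger — so the feature that spreads is place.
Manner and voice are unchanged, so the assimilation is partial, not total.
The other alternating forms pattern the same way: /ʒ/ → [ʁ] after /ɢ/ (postalveolar → uvular, matching uvular); /ʒ/ → [β] after /p/ (postalveolar → bilabial, matching bilabial); /ð/ → [ʐ] after /ʂ/ (dental → retroflex, matching retroflex) — only place changes, and always toward the preceding segment.
No alternation appears in [θabβi], [ɲɪsaʐʐɛ]: there the adjacent consonants already agree in place (/β/ and /b/ are both bilabial; /ʐ/ and /ʐ/ are both retroflex), so these forms are consistent with the same rule.
Since the segment that changes follows the conditioning segment, the assimilation is progressive.

progressive place assimilation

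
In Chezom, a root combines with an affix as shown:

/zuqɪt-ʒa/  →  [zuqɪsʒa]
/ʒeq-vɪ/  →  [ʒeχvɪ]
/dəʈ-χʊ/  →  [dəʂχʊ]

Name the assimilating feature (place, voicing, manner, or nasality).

manner

Underlying /t/ is realised as [s] next to /ʒ/; /ʒ/ itself does not change.
/t/ is a stop while /ʒ/ is a fricative; the output [s] is a fricative, matching the trigger — so the feature that spreads is manner.
Checking the remaining alternations: /q/ → [χ] before /v/ (stop → fricative, matching a fricative); /ʈ/ → [ʂ] before /χ/ (stop → fricative, matching a fricative) — only manner changes, and always toward the following segment.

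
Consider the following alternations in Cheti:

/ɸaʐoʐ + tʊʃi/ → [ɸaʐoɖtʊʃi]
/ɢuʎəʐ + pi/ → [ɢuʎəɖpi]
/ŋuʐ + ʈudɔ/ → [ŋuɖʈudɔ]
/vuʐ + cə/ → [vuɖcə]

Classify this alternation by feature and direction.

Comparing underlying and surface forms, /ʐ/ → [ɖ] is the alternation; the neighbouring /t/ is constant.
The change fricative → stop matches the manner of the following /t/, identifying this as manner assimilation.
Place and voice are unchanged, so the assimilation is partial, not total.
The other alternating forms pattern the same way: /ʐ/ → [ɖ] before /p/ (fricative → stop, matching a stop); /ʐ/ → [ɖ] before /ʈ/ (fricative → stop, matching a stop); /ʐ/ → [ɖ] before /c/ (fricative → stop, matching a stop) — only manner changes, and always toward the following segment.
Since the segment that changes precedes the conditioning segment, the assimilation is regressive.

regressive manner assimilation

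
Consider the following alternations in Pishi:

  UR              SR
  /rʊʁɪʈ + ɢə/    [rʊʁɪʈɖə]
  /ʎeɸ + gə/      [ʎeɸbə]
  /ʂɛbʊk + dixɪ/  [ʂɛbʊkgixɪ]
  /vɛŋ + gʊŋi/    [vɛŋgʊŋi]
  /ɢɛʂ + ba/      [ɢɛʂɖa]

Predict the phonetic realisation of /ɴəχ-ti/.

The data show progressive place assimilation: /ɢ/ → [ɖ] after /ʈ/; /g/ → [b] after /ɸ/; /d/ → [g] after /k/; /b/ → [ɖ] after /ʂ/. In each pair only place changes, matching the preceding consonant, while manner and voice stay constant.
No alternation appears in [vɛŋgʊŋi]: there the adjacent consonants already agree in place (/g/ and /ŋ/ are both velar), so this form is consistent with the same rule.
The rule targets /t/ (voiceless alveolar stop), which sits after the trigger /χ/ (uvular).
The voiceless uvular stop is [q], so /t/ → [q].

[ɴəχqi]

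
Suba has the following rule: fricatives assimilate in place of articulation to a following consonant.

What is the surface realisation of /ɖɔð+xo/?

[ɖɔɣxo]

The rule targets /ð/ (voiced dental fricative), which sits before the trigger /x/ (velar).
A voiced velar fricative is [ɣ], so the surface segment is [ɣ].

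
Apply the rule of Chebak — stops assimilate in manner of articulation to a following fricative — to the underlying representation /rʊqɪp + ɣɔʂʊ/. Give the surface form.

The rule targets /p/ (voiceless bilabial stop), which sits before the trigger /ɣ/ (fricative).
The voiceless bilabial fricative is [ɸ], so /p/ → [ɸ].

[rʊqɪɸɣɔʂʊ]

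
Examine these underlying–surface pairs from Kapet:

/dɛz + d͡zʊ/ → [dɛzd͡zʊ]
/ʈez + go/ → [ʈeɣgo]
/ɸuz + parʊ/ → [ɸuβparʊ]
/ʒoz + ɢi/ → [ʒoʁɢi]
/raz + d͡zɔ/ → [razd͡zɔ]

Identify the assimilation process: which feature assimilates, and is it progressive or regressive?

regressive place assimilation

Underlying /z/ is realised as [ɣ] next to /g/; /g/ itself does not change.
/z/ is alveolar while /g/ is velar; the output [ɣ] is velar, matching the trigger — so the feature that spreads is place.
Manner and voice are unchanged, so the assimilation is partial, not total.
The other alternating forms pattern the same way: /z/ → [β] before /p/ (alveolar → bilabial, matching bilabial); /z/ → [ʁ] before /ɢ/ (alveolar → uvular, matching uvular) — only place changes, and always toward the following segment.
Nothing changes in [dɛzd͡zʊ], [razd͡zɔ]: there the adjacent consonants already agree in place (/z/ and /d͡z/ are both alveolar; /z/ and /d͡z/ are both alveolar), so these forms are consistent with the same rule.
The trigger is the following segment, so the direction is regressive (anticipatory).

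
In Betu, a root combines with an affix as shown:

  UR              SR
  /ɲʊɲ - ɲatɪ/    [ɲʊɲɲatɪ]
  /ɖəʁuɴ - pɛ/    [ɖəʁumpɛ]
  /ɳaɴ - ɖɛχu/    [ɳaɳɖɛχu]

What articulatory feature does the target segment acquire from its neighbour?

Underlying /ɴ/ is realised as [m] next to /p/; /p/ itself does not change.
The change uvular → bilabial matches the place of the following /p/, identifying this as place assimilation.
The same holds elsewhere in the data: /ɴ/ → [ɳ] before /ɖ/ (uvular → retroflex, matching retroflex) — only place changes, and always toward the following segment.
No alternation appears in [ɲʊɲɲatɪ]: there the adjacent consonants already agree in place (/ɲ/ and /ɲ/ are both palatal), so this form is consistent with the same rule.

place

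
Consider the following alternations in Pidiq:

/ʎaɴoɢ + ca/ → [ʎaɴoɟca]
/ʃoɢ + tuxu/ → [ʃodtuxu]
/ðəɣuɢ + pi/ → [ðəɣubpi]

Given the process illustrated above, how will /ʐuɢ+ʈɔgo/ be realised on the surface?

[ʐuɖʈɔgo]

The data show regressive place assimilation: /ɢ/ → [ɟ] before /c/; /ɢ/ → [d] before /t/; /ɢ/ → [b] before /p/. In each pair only place changes, matching the following consonant, while manner and voice stay constant.
The rule targets /ɢ/ (voiced uvular stop), which sits before the trigger /ʈ/ (retroflex).
Changing only its place to retroflex gives [ɖ] — the voiced retroflex stop.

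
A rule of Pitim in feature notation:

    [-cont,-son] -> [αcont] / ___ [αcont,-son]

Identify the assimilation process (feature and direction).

The rule copies [cont] (continuancy) from the environment onto the target stops; since [±cont] encodes the stop/fricative manner contrast, the assimilating dimension is manner.
Since the environment is written after the underscore, the trigger follows the target; the direction is regressive.

regressive manner assimilation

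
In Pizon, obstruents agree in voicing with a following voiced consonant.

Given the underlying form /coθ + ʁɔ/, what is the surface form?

The rule targets /θ/ (voiceless dental fricative), which sits before the trigger /ʁ/ (voiced).
The voiced dental fricative is [ð], so /θ/ → [ð].

[coðʁɔ]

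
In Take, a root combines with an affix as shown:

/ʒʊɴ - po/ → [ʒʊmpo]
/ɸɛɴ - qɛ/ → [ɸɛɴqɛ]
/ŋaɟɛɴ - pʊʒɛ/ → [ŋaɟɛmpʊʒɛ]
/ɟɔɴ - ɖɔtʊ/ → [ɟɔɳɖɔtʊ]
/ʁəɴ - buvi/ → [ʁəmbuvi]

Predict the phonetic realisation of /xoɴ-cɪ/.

The data show regressive place assimilation: /ɴ/ → [m] before /p/; /ɴ/ → [ɳ] before /ɖ/; /ɴ/ → [m] before /b/. In each pair only place changes, matching the following consonant, while manner and voice stay constant.
No alternation appears in [ɸɛɴqɛ]: there the adjacent consonants already agree in place (/ɴ/ and /q/ are both uvular), so this form is consistent with the same rule.
The rule targets /ɴ/ (voiced uvular nasal), which sits before the trigger /c/ (palatal).
Changing only its place to palatal gives [ɲ] — the voiced palatal nasal.

[xoɲcɪ]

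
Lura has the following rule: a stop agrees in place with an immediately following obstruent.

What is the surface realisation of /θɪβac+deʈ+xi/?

The rule targets /c/ (voiceless palatal stop), which sits before the trigger /d/ (alveolar).
Changing only its place to alveolar gives [t] — the voiceless alveolar stop.
The same rule applies at the second boundary: /ʈ/ → [k] next to /x/.

[θɪβatdekxi]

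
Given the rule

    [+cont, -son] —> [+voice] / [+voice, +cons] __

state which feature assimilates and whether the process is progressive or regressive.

The target ([+cont, -son], fricatives) acquires [+voice] next to a voiced consonant ([+voice, +cons]) — it takes on the voicing of its neighbour, so the feature that spreads is voicing.
Since the environment is written before the underscore, the trigger precedes the target; the direction is progressive.

progressive voicing assimilation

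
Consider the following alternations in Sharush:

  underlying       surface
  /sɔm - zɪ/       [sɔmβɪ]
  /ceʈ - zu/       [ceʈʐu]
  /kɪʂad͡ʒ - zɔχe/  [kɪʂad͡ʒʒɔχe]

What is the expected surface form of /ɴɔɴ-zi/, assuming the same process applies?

[ɴɔɴʁi]

The data show progressive place assimilation: /z/ → [β] after /m/; /z/ → [ʐ] after /ʈ/; /z/ → [ʒ] after /d͡ʒ/. In each pair only place changes, matching the preceding consonant, while manner and voice stay constant.
/z/ is a voiced alveolar fricative. The preceding trigger /ɴ/ is uvular, so /z/ must become uvular as well.
The voiced uvular fricative is [ʁ], so /z/ → [ʁ].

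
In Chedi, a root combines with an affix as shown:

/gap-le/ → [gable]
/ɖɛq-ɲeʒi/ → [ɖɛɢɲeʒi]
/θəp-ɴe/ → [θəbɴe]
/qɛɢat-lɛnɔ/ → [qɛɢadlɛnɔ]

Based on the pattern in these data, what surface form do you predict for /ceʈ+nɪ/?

The data show regressive voicing assimilation: /p/ → [b] before /l/; /q/ → [ɢ] before /ɲ/; /p/ → [b] before /ɴ/; /t/ → [d] before /l/. In each pair only voicing changes, matching the following consonant, while place and manner stay constant.
/ʈ/ is a voiceless retroflex stop. The following trigger /n/ is voiced, so /ʈ/ must become voiced as well.
The voiced retroflex stop is [ɖ], so /ʈ/ → [ɖ].

[ceɖnɪ]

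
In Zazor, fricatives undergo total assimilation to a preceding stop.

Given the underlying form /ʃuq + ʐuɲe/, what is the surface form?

/ʐ/ is the segment targeted by the rule; it sits immediately after /q/, so it assimilates completely and surfaces as [q].

[ʃuqquɲe]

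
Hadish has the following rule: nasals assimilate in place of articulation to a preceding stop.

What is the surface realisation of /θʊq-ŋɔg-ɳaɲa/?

[θʊqɴɔgŋaɲa]

The rule targets /ŋ/ (voiced velar nasal), which sits after the trigger /q/ (uvular).
A voiced uvular nasal is [ɴ], so the surface segment is [ɴ].
At the second juncture, /ɳ/ likewise becomes [ŋ] adjacent to /g/.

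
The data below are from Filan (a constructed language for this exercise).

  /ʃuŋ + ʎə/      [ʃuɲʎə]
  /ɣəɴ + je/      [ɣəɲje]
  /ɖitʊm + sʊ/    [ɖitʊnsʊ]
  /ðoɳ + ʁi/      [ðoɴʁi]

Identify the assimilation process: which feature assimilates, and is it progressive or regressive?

Underlying /ŋ/ is realised as [ɲ] next to /ʎ/; /ʎ/ itself does not change.
/ŋ/ is velar while /ʎ/ is palatal; the output [ɲ] is palatal, matching the trigger — so the feature that spreads is place.
Manner and voice are unchanged, so the assimilation is partial, not total.
The same holds elsewhere in the data: /ɴ/ → [ɲ] before /j/ (uvular → palatal, matching palatal); /m/ → [n] before /s/ (bilabial → alveolar, matching alveolar); /ɳ/ → [ɴ] before /ʁ/ (retroflex → uvular, matching uvular) — only place changes, and always toward the following segment.
The trigger is the following segment, so the direction is regressive (anticipatory).

regressive place assimilation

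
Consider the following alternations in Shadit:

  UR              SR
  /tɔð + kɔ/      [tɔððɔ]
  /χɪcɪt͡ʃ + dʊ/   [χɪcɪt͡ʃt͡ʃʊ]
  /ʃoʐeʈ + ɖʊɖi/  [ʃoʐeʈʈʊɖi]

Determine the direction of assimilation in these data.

The segment that alternates is /k/, which surfaces as [ð] when adjacent to /ð/.
The output [ð] is identical to the trigger /ð/ — every feature (place, manner, voicing) has been copied — so this is total assimilation.
The remaining alternations confirm this: /d/ → [t͡ʃ] after /t͡ʃ/; /ɖ/ → [ʈ] after /ʈ/ — in each case the output is a copy of the preceding consonant.
Since the segment that changes follows the conditioning segment, the assimilation is progressive.

progressive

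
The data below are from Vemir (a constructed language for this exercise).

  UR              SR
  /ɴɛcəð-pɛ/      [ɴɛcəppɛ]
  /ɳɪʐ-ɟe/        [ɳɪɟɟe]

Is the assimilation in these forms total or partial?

total assimilation

The segment that alternates is /ð/, which surfaces as [p] when adjacent to /p/.
The output [p] is identical to the trigger /p/ — every feature (place, manner, voicing) has been copied — so this is total assimilation.
The remaining alternation confirms this: /ʐ/ → [ɟ] before /ɟ/ — in each case the output is a copy of the following consonant.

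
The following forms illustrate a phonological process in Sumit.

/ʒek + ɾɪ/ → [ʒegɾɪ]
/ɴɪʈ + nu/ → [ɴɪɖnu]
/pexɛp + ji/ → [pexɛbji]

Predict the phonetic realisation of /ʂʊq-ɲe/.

[ʂʊɢɲe]

The data show regressive voicing assimilation: /k/ → [g] before /ɾ/; /ʈ/ → [ɖ] before /n/; /p/ → [b] before /j/. In each pair only voicing changes, matching the following consonant, while place and manner stay constant.
The rule targets /q/ (voiceless uvular stop), which sits before the trigger /ɲ/ (voiced).
A voiced uvular stop is [ɢ], so the surface segment is [ɢ].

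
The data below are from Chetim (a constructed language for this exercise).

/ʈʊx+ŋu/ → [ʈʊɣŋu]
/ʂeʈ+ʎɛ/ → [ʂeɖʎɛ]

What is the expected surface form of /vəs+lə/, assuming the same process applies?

[vəzlə]

The data show regressive voicing assimilation: /x/ → [ɣ] before /ŋ/; /ʈ/ → [ɖ] before /ʎ/. In each pair only voicing changes, matching the following consonant, while place and manner stay constant.
The rule targets /s/ (voiceless alveolar fricative), which sits before the trigger /l/ (voiced).
Changing only its voicing to voiced gives [z] — the voiced alveolar fricative.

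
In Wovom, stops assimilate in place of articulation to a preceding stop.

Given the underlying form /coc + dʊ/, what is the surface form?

[cocɟʊ]

The rule targets /d/ (voiced alveolar stop), which sits after the trigger /c/ (palatal).
A voiced palatal stop is [ɟ], so the surface segment is [ɟ].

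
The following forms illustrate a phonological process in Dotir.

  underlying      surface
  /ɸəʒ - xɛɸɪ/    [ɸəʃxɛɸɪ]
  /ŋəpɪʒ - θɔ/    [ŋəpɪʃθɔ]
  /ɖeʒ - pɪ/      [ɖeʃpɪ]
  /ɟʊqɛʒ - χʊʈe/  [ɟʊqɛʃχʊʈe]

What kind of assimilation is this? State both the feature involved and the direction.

regressive voicing assimilation

The segment that alternates is /ʒ/, which surfaces as [ʃ] when adjacent to /x/.
/ʒ/ is voiced while /x/ is voiceless; the output [ʃ] is voiceless, matching the trigger — so the feature that spreads is voicing.
Place and manner are unchanged, so the assimilation is partial, not total.
The other alternating forms pattern the same way: /ʒ/ → [ʃ] before /θ/ (voiced → voiceless, matching voiceless); /ʒ/ → [ʃ] before /p/ (voiced → voiceless, matching voiceless); /ʒ/ → [ʃ] before /χ/ (voiced → voiceless, matching voiceless) — only voicing changes, and always toward the following segment.
Since the segment that changes precedes the conditioning segment, the assimilation is regressive.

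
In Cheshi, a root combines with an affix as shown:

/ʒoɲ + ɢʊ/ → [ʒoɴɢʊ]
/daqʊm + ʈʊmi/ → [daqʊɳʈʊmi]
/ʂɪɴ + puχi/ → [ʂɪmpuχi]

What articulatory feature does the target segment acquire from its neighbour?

place

Underlying /ɲ/ is realised as [ɴ] next to /ɢ/; /ɢ/ itself does not change.
The change palatal → uvular matches the place of the following /ɢ/, identifying this as place assimilation.
The same holds elsewhere in the data: /m/ → [ɳ] before /ʈ/ (bilabial → retroflex, matching retroflex); /ɴ/ → [m] before /p/ (uvular → bilabial, matching bilabial) — only place changes, and always toward the following segment.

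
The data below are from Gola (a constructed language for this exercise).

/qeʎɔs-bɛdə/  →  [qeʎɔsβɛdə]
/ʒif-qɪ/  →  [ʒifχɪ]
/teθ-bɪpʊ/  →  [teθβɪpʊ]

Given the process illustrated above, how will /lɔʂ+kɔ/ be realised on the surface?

[lɔʂxɔ]

The data show progressive manner assimilation: /b/ → [β] after /s/; /q/ → [χ] after /f/; /b/ → [β] after /θ/. In each pair only manner changes, matching the preceding consonant, while place and voice stay constant.
/k/ is a voiceless velar stop. The preceding trigger /ʂ/ is a fricative, so /k/ must become a fricative as well.
Changing only its manner to fricative gives [x] — the voiceless velar fricative.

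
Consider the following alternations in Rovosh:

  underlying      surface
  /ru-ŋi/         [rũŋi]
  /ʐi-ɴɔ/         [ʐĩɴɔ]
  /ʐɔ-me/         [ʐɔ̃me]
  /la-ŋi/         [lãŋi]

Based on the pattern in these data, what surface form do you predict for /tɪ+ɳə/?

The data show regressive nasality assimilation (vowel nasalisation): /u/ → [ũ] before /ŋ/; /i/ → [ĩ] before /ɴ/; /ɔ/ → [ɔ̃] before /m/; /a/ → [ã] before /ŋ/ — a vowel is nasalised by an immediately following nasal consonant.
/ɪ/ sits next to the nasal /ɳ/ and is therefore nasalised to [ɪ̃].

[tɪ̃ɳə]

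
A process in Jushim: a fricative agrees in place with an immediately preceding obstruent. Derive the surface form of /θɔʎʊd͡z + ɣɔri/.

[θɔʎʊd͡zzɔri]

The rule targets /ɣ/ (voiced velar fricative), which sits after the trigger /d͡z/ (alveolar).
Changing only its place to alveolar gives [z] — the voiced alveolar fricative.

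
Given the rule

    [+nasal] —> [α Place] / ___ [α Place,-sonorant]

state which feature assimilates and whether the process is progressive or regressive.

regressive place assimilation

The rule copies the place features (abbreviated [Place]) from the environment onto the target, so the assimilating feature is place.
Since the environment is written after the underscore, the trigger follows the target; the direction is regressive.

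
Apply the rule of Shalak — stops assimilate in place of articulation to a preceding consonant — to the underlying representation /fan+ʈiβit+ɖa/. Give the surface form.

The rule targets /ʈ/ (voiceless retroflex stop), which sits after the trigger /n/ (alveolar).
A voiceless alveolar stop is [t], so the surface segment is [t].
The same rule applies at the second boundary: /ɖ/ → [d] next to /t/.

[fantiβitda]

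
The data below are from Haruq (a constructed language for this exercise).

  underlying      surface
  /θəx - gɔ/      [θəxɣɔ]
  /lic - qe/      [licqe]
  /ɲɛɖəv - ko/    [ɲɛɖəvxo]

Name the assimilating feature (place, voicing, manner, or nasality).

The segment that alternates is /g/, which surfaces as [ɣ] when adjacent to /x/.
/g/ is a stop while /x/ is a fricative; the output [ɣ] is a fricative, matching the trigger — so the feature that spreads is manner.
The other alternating form patterns the same way: /k/ → [x] after /v/ (stop → fricative, matching a fricative) — only manner changes, and always toward the preceding segment.
Nothing changes in [licqe]: there the adjacent consonants already agree in manner (/q/ and /c/ are both stops), so this form is consistent with the same rule.

manner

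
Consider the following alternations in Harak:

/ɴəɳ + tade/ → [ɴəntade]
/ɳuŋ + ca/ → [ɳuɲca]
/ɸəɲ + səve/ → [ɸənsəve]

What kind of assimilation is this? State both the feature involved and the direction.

regressive place assimilation

Comparing underlying and surface forms, /ɳ/ → [n] is the alternation; the neighbouring /t/ is constant.
The change retroflex → alveolar matches the place of the following /t/, identifying this as place assimilation.
Manner and voice are unchanged, so the assimilation is partial, not total.
Checking the remaining alternations: /ŋ/ → [ɲ] before /c/ (velar → palatal, matching palatal); /ɲ/ → [n] before /s/ (palatal → alveolar, matching alveolar) — only place changes, and always toward the following segment.
Since the segment that changes precedes the conditioning segment, the assimilation is regressive.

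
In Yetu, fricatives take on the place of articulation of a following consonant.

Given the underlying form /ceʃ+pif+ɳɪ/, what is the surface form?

[ceɸpiʂɳɪ]

/ʃ/ is a voiceless postalveolar fricative. The following trigger /p/ is bilabial, so /ʃ/ must become bilabial as well.
Changing only its place to bilabial gives [ɸ] — the voiceless bilabial fricative.
At the second juncture, /f/ likewise becomes [ʂ] adjacent to /ɳ/.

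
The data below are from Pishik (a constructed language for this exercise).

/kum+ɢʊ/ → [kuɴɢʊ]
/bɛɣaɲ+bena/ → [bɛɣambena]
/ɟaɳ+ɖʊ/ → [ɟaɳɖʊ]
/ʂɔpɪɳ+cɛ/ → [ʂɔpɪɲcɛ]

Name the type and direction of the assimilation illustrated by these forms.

Underlying /m/ is realised as [ɴ] next to /ɢ/; /ɢ/ itself does not change.
/m/ is bilabial while /ɢ/ is uvular; the output [ɴ] is uvular, matching the trigger — so the feature that spreads is place.
Manner and voice are unchanged, so the assimilation is partial, not total.
The other alternating forms pattern the same way: /ɲ/ → [m] before /b/ (palatal → bilabial, matching bilabial); /ɳ/ → [ɲ] before /c/ (retroflex → palatal, matching palatal) — only place changes, and always toward the following segment.
Nothing changes in [ɟaɳɖʊ]: there the adjacent consonants already agree in place (/ɳ/ and /ɖ/ are both retroflex), so this form is consistent with the same rule.
The trigger is the following segment, so the direction is regressive (anticipatory).

regressive place assimilation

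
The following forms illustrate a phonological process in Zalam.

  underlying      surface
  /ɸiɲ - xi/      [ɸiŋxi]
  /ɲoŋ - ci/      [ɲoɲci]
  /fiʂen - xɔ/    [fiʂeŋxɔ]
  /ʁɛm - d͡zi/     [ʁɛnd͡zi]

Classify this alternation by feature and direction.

regressive place assimilation

Comparing underlying and surface forms, /ɲ/ → [ŋ] is the alternation; the neighbouring /x/ is constant.
/ɲ/ is palatal while /x/ is velar; the output [ŋ] is velar, matching the trigger — so the feature that spreads is place.
Manner and voice are unchanged, so the assimilation is partial, not total.
The same holds elsewhere in the data: /ŋ/ → [ɲ] before /c/ (velar → palatal, matching palatal); /n/ → [ŋ] before /x/ (alveolar → velar, matching velar); /m/ → [n] before /d͡z/ (bilabial → alveolar, matching alveolar) — only place changes, and always toward the following segment.
The trigger is the following segment, so the direction is regressive (anticipatory).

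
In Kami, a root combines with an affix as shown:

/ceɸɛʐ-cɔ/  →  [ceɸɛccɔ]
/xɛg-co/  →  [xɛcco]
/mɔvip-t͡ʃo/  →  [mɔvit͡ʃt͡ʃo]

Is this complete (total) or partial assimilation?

total assimilation

Underlying /ʐ/ is realised as [c] next to /c/; /c/ itself does not change.
The output [c] is identical to the trigger /c/ — every feature (place, manner, voicing) has been copied — so this is total assimilation.
The other forms behave the same way: /g/ → [c] before /c/; /p/ → [t͡ʃ] before /t͡ʃ/ — in each case the output is a copy of the following consonant.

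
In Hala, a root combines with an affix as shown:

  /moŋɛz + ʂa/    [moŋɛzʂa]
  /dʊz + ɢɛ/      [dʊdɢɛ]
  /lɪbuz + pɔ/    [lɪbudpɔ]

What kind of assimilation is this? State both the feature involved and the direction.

The segment that alternates is /z/, which surfaces as [d] when adjacent to /ɢ/.
/z/ is a fricative while /ɢ/ is a stop; the output [d] is a stop, matching the trigger — so the feature that spreads is manner.
Place and voice are unchanged, so the assimilation is partial, not total.
Checking the remaining alternation: /z/ → [d] before /p/ (fricative → stop, matching a stop) — only manner changes, and always toward the following segment.
No alternation appears in [moŋɛzʂa]: there the adjacent consonants already agree in manner (/z/ and /ʂ/ are both fricatives), so this form is consistent with the same rule.
The trigger is the following segment, so the direction is regressive (anticipatory).

regressive manner assimilation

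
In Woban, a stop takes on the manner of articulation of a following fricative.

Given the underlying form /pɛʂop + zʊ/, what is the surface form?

[pɛʂoɸzʊ]

The rule targets /p/ (voiceless bilabial stop), which sits before the trigger /z/ (fricative).
The voiceless bilabial fricative is [ɸ], so /p/ → [ɸ].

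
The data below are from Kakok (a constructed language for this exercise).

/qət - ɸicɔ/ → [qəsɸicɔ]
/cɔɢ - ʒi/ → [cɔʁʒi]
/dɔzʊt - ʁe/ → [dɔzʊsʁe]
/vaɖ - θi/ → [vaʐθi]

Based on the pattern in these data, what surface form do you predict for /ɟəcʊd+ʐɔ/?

The data show regressive manner assimilation: /t/ → [s] before /ɸ/; /ɢ/ → [ʁ] before /ʒ/; /t/ → [s] before /ʁ/; /ɖ/ → [ʐ] before /θ/. In each pair only manner changes, matching the following consonant, while place and voice stay constant.
The rule targets /d/ (voiced alveolar stop), which sits before the trigger /ʐ/ (fricative).
A voiced alveolar fricative is [z], so the surface segment is [z].

[ɟəcʊzʐɔ]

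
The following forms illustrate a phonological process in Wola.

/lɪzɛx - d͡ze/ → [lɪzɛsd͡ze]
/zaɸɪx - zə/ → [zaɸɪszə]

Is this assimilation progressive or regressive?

The segment that alternates is /x/, which surfaces as [s] when adjacent to /d͡z/.
/x/ is velar while /d͡z/ is alveolar; the output [s] is alveolar, matching the trigger — so the feature that spreads is place.
The other alternating form patterns the same way: /x/ → [s] before /z/ (velar → alveolar, matching alveolar) — only place changes, and always toward the following segment.
Since the segment that changes precedes the conditioning segment, the assimilation is regressive.

regressive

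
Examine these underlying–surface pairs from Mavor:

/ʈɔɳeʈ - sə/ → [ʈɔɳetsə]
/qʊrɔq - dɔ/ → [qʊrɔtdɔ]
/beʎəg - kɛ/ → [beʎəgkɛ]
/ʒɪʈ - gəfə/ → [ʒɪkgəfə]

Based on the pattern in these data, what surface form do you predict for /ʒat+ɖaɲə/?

[ʒaʈɖaɲə]

The data show regressive place assimilation: /ʈ/ → [t] before /s/; /q/ → [t] before /d/; /ʈ/ → [k] before /g/. In each pair only place changes, matching the following consonant, while manner and voice stay constant.
Nothing changes in [beʎəgkɛ]: there the adjacent consonants already agree in place (/g/ and /k/ are both velar), so this form is consistent with the same rule.
/t/ is a voiceless alveolar stop. The following trigger /ɖ/ is retroflex, so /t/ must become retroflex as well.
Changing only its place to retroflex gives [ʈ] — the voiceless retroflex stop.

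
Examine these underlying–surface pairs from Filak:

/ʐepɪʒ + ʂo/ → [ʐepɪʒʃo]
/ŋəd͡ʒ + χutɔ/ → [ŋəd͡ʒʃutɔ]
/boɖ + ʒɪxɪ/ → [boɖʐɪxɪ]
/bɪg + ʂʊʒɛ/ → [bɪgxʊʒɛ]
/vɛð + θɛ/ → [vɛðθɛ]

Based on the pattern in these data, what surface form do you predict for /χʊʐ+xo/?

The data show progressive place assimilation: /ʂ/ → [ʃ] after /ʒ/; /χ/ → [ʃ] after /d͡ʒ/; /ʒ/ → [ʐ] after /ɖ/; /ʂ/ → [x] after /g/. In each pair only place changes, matching the preceding consonant, while manner and voice stay constant.
Nothing changes in [vɛðθɛ]: there the adjacent consonants already agree in place (/θ/ and /ð/ are both dental), so this form is consistent with the same rule.
The rule targets /x/ (voiceless velar fricative), which sits after the trigger /ʐ/ (retroflex).
Changing only its place to retroflex gives [ʂ] — the voiceless retroflex fricative.

[χʊʐʂo]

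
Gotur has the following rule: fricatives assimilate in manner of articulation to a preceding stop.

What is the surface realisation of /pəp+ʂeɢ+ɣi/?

/ʂ/ is a voiceless retroflex fricative. The preceding trigger /p/ is a stop, so /ʂ/ must become a stop as well.
Changing only its manner to stop gives [ʈ] — the voiceless retroflex stop.
At the second juncture, /ɣ/ likewise becomes [g] adjacent to /ɢ/.

[pəpʈeɢgi]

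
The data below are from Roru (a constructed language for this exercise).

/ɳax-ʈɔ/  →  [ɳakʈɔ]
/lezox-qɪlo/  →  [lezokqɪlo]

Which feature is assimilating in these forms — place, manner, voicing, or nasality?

Underlying /x/ is realised as [k] next to /ʈ/; /ʈ/ itself does not change.
The change fricative → stop matches the manner of the following /ʈ/, identifying this as manner assimilation.
Checking the remaining alternation: /x/ → [k] before /q/ (fricative → stop, matching a stop) — only manner changes, and always toward the following segment.

manner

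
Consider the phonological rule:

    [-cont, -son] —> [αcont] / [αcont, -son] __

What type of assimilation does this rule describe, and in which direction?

progressive manner assimilation

The rule copies [cont] (continuancy) from the environment onto the target stops; since [±cont] encodes the stop/fricative manner contrast, the assimilating dimension is manner.
Since the environment is written before the underscore, the trigger precedes the target; the direction is progressive.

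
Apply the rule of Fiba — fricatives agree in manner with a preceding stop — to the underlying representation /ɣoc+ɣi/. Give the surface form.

/ɣ/ is a voiced velar fricative. The preceding trigger /c/ is a stop, so /ɣ/ must become a stop as well.
The voiced velar stop is [g], so /ɣ/ → [g].

[ɣocgi]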